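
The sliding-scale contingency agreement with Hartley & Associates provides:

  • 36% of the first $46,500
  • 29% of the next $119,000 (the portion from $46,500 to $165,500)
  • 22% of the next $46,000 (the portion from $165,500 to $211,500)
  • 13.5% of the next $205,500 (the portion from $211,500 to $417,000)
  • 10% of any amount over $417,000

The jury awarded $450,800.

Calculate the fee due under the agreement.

$92,492.50

First $46,500 at 36% = $16,740.00
Next $119,000 at 29% = $34,510.00
Next $46,000 at 22% = $10,120.00
Next $205,500 at 13.5% = $27,742.50
Remaining $33,800 at 10% = $3,380.00
Fee: $16,740.00 + $34,510.00 + $10,120.00 + $27,742.50 + $3,380.00 = $92,492.50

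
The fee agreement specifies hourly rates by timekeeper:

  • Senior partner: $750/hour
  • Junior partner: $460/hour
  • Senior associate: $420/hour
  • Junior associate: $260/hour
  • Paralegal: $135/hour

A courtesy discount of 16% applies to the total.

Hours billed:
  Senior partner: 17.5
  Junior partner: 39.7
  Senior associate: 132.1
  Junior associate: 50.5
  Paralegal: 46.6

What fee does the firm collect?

$89,283.60

Senior partner: 17.5 × $750 = $13,125.00
Junior partner: 39.7 × $460 = $18,262.00
Senior associate: 132.1 × $420 = $55,482.00
Junior associate: 50.5 × $260 = $13,130.00
Paralegal: 46.6 × $135 = $6,291.00
Subtotal: $106,290.00
Less 16% discount: −$17,006.40
Total: $106,290.00 − $17,006.40 = $89,283.60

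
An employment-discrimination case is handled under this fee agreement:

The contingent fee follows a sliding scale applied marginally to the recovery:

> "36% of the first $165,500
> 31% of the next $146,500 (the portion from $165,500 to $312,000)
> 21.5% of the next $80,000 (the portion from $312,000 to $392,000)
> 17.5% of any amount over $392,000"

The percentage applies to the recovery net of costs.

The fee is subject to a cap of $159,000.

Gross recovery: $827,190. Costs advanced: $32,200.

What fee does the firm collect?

Fee base (net of costs): $827,190 − $32,200 = $794,990
First $165,500 at 36% = $59,580.00
Next $146,500 at 31% = $45,415.00
Next $80,000 at 21.5% = $17,200.00
Remaining $402,990 at 17.5% = $70,523.25
Fee: $59,580.00 + $45,415.00 + $17,200.00 + $70,523.25 = $192,718.25
$192,718.25 exceeds the $159,000 cap, so the fee is capped at $159,000.00.

$159,000.00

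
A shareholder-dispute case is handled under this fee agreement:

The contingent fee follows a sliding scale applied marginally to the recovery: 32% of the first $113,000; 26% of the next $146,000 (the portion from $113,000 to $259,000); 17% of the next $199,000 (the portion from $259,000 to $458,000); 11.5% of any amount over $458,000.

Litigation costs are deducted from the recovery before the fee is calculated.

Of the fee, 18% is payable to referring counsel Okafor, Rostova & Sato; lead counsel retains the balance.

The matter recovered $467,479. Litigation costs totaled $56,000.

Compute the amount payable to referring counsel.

Fee base (net of costs): $467,479 − $56,000 = $411,479
First $113,000 at 32% = $36,160.00
Next $146,000 at 26% = $37,960.00
Remaining $152,479 at 17% = $25,921.43
Fee: $36,160.00 + $37,960.00 + $25,921.43 = $100,041.43
Referral share: 18% of $100,041.43 = $18,007.46; lead counsel retains $100,041.43 − $18,007.46 = $82,033.97.

$18,007.46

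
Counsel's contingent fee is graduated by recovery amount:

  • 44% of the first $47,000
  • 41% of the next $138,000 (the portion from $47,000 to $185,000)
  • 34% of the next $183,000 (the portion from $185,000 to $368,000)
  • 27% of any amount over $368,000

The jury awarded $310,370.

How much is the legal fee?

$119,885.80

First $47,000 at 44% = $20,680.00
Next $138,000 at 41% = $56,580.00
Remaining $125,370 at 34% = $42,625.80
Fee: $20,680.00 + $56,580.00 + $42,625.80 = $119,885.80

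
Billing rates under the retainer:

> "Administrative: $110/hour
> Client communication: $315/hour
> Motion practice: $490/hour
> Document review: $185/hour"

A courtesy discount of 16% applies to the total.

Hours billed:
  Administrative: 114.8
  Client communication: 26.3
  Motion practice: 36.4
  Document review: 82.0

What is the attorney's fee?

$45,291.54

Administrative: 114.8 × $110 = $12,628.00
Client communication: 26.3 × $315 = $8,284.50
Motion practice: 36.4 × $490 = $17,836.00
Document review: 82.0 × $185 = $15,170.00
Subtotal: $53,918.50
Less 16% discount: −$8,626.96
Total: $53,918.50 − $8,626.96 = $45,291.54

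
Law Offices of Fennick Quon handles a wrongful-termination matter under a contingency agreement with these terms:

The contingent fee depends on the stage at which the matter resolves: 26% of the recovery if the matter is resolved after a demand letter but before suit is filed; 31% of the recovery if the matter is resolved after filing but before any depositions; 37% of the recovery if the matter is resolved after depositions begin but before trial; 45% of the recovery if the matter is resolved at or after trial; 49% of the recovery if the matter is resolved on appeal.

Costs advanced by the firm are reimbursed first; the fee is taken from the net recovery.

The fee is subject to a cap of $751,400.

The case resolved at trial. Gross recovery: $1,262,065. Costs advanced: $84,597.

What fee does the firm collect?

Fee base (net of costs): $1,262,065 − $84,597 = $1,177,468
The matter resolved at trial, so the 45% rate applies.
$1,177,468 × 45% = $529,860.60
$529,860.60 is under the $751,400 cap.

$529,860.60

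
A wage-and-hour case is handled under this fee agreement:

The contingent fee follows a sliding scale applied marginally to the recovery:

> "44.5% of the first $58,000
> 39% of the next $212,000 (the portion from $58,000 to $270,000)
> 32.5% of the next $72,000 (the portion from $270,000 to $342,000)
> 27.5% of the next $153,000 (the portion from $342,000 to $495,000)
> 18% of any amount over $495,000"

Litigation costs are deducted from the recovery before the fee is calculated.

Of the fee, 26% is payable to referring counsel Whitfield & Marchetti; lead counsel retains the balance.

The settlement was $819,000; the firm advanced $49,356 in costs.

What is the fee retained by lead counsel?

$165,316.68

Fee base (net of costs): $819,000 − $49,356 = $769,644
First $58,000 at 44.5% = $25,810.00
Next $212,000 at 39% = $82,680.00
Next $72,000 at 32.5% = $23,400.00
Next $153,000 at 27.5% = $42,075.00
Remaining $274,644 at 18% = $49,435.92
Fee: $25,810.00 + $82,680.00 + $23,400.00 + $42,075.00 + $49,435.92 = $223,400.92
Referral share: 26% of $223,400.92 = $58,084.24; lead counsel retains $223,400.92 − $58,084.24 = $165,316.68.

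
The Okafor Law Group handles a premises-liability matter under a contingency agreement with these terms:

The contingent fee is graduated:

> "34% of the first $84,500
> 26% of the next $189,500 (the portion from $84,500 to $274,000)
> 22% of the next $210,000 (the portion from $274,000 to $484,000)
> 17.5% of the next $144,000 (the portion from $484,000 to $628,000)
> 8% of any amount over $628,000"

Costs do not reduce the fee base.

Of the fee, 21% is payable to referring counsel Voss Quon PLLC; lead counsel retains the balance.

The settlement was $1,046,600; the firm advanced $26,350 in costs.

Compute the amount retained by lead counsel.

$144,481.52

Fee base is the gross recovery, $1,046,600; costs are reimbursed separately.
First $84,500 at 34% = $28,730.00
Next $189,500 at 26% = $49,270.00
Next $210,000 at 22% = $46,200.00
Next $144,000 at 17.5% = $25,200.00
Remaining $418,600 at 8% = $33,488.00
Fee: $28,730.00 + $49,270.00 + $46,200.00 + $25,200.00 + $33,488.00 = $182,888.00
Referral share: 21% of $182,888.00 = $38,406.48; lead counsel retains $182,888.00 − $38,406.48 = $144,481.52.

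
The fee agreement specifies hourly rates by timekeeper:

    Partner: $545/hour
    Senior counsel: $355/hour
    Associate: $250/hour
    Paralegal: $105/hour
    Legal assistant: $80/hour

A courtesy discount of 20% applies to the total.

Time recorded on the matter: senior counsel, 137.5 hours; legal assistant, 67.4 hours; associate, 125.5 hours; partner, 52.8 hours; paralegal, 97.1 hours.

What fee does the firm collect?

Partner: 52.8 × $545 = $28,776.00
Senior counsel: 137.5 × $355 = $48,812.50
Associate: 125.5 × $250 = $31,375.00
Paralegal: 97.1 × $105 = $10,195.50
Legal assistant: 67.4 × $80 = $5,392.00
Subtotal: $124,551.00
Less 20% discount: −$24,910.20
Total: $124,551.00 − $24,910.20 = $99,640.80

$99,640.80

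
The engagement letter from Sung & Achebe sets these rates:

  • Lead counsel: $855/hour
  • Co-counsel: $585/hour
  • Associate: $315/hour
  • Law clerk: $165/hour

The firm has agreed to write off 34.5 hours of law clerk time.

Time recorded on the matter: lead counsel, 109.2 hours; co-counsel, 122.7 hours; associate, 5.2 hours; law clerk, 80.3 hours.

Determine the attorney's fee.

$174,340.50

Lead counsel: 109.2 × $855 = $93,366.00
Co-counsel: 122.7 × $585 = $71,779.50
Associate: 5.2 × $315 = $1,638.00
Law clerk: 80.3 × $165 = $13,249.50
Subtotal: $180,033.00
Write-off: 34.5 × $165 = $5,692.50
Total: $180,033.00 − $5,692.50 = $174,340.50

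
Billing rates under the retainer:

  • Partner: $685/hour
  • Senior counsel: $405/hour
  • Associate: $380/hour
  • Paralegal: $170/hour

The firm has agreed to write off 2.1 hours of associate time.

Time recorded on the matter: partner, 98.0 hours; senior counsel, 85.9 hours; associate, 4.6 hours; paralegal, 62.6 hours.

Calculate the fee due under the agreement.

Partner: 98.0 × $685 = $67,130.00
Senior counsel: 85.9 × $405 = $34,789.50
Associate: 4.6 × $380 = $1,748.00
Paralegal: 62.6 × $170 = $10,642.00
Subtotal: $114,309.50
Write-off: 2.1 × $380 = $798.00
Total: $114,309.50 − $798.00 = $113,511.50

$113,511.50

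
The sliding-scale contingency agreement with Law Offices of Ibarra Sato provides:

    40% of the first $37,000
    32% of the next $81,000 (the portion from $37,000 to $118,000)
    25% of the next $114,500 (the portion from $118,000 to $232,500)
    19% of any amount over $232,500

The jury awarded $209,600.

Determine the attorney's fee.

First $37,000 at 40% = $14,800.00
Next $81,000 at 32% = $25,920.00
Remaining $91,600 at 25% = $22,900.00
Fee: $14,800.00 + $25,920.00 + $22,900.00 = $63,620.00

$63,620.00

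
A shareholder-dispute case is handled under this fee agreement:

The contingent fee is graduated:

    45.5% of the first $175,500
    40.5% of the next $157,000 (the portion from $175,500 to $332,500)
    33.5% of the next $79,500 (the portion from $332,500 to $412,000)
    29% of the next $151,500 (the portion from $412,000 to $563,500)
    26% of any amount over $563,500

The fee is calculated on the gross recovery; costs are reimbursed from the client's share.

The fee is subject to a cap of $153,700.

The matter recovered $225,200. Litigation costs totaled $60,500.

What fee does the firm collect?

$99,981.00

Fee base is the gross recovery, $225,200; costs are reimbursed separately.
First $175,500 at 45.5% = $79,852.50
Remaining $49,700 at 40.5% = $20,128.50
Fee: $79,852.50 + $20,128.50 = $99,981.00
$99,981.00 is under the $153,700 cap.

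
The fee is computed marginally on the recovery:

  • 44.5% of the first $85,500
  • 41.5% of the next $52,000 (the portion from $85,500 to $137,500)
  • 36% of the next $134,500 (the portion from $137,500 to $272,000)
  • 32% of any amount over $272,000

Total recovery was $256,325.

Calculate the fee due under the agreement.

First $85,500 at 44.5% = $38,047.50
Next $52,000 at 41.5% = $21,580.00
Remaining $118,825 at 36% = $42,777.00
Fee: $38,047.50 + $21,580.00 + $42,777.00 = $102,404.50

$102,404.50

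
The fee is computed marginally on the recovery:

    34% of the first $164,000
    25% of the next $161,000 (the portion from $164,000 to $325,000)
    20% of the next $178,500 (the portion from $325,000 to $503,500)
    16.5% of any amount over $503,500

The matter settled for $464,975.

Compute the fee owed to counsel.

First $164,000 at 34% = $55,760.00
Next $161,000 at 25% = $40,250.00
Remaining $139,975 at 20% = $27,995.00
Fee: $55,760.00 + $40,250.00 + $27,995.00 = $124,005.00

$124,005.00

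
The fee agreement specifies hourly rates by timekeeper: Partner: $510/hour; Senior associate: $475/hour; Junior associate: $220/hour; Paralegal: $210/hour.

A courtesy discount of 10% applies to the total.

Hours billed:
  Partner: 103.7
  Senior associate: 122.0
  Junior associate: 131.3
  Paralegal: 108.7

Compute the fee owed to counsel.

Partner: 103.7 × $510 = $52,887.00
Senior associate: 122.0 × $475 = $57,950.00
Junior associate: 131.3 × $220 = $28,886.00
Paralegal: 108.7 × $210 = $22,827.00
Subtotal: $162,550.00
Less 10% discount: −$16,255.00
Total: $162,550.00 − $16,255.00 = $146,295.00

$146,295.00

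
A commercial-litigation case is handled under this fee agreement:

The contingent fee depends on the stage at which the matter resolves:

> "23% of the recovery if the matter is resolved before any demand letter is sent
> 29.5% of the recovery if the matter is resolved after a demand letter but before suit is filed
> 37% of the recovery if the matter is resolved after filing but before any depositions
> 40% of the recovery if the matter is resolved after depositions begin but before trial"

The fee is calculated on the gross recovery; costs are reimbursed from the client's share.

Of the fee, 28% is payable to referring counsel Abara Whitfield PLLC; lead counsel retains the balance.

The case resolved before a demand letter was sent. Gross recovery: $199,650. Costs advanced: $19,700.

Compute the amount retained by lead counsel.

Fee base is the gross recovery, $199,650; costs are reimbursed separately.
The matter resolved before a demand letter was sent, so the 23% rate applies.
$199,650 × 23% = $45,919.50
Referral share: 28% of $45,919.50 = $12,857.46; lead counsel retains $45,919.50 − $12,857.46 = $33,062.04.

$33,062.04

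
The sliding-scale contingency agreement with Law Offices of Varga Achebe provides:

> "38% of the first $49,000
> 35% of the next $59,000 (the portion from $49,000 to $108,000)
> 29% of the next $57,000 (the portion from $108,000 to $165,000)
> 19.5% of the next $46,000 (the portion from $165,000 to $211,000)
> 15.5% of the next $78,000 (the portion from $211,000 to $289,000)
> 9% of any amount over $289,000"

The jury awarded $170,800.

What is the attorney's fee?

$56,931.00

First $49,000 at 38% = $18,620.00
Next $59,000 at 35% = $20,650.00
Next $57,000 at 29% = $16,530.00
Remaining $5,800 at 19.5% = $1,131.00
Fee: $18,620.00 + $20,650.00 + $16,530.00 + $1,131.00 = $56,931.00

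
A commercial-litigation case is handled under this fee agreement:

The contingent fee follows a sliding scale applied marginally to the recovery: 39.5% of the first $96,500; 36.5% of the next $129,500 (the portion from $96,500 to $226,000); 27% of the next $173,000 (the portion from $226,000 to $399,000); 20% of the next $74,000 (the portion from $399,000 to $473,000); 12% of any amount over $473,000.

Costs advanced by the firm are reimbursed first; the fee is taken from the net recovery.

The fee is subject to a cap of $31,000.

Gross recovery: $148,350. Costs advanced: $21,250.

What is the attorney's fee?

Fee base (net of costs): $148,350 − $21,250 = $127,100
First $96,500 at 39.5% = $38,117.50
Remaining $30,600 at 36.5% = $11,169.00
Fee: $38,117.50 + $11,169.00 = $49,286.50
$49,286.50 exceeds the $31,000 cap, so the fee is capped at $31,000.00.

$31,000.00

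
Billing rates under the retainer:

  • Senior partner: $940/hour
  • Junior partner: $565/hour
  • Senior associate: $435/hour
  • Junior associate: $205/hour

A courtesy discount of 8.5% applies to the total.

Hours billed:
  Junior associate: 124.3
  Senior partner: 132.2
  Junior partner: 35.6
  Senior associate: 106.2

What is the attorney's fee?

$197,695.36

Senior partner: 132.2 × $940 = $124,268.00
Junior partner: 35.6 × $565 = $20,114.00
Senior associate: 106.2 × $435 = $46,197.00
Junior associate: 124.3 × $205 = $25,481.50
Subtotal: $216,060.50
Less 8.5% discount: −$18,365.14
Total: $216,060.50 − $18,365.14 = $197,695.36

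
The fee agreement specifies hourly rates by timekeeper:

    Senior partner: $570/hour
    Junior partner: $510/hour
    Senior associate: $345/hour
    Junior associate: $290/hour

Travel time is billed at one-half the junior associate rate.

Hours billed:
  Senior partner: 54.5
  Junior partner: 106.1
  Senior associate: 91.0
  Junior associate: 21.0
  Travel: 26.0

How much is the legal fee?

Senior partner: 54.5 × $570 = $31,065.00
Junior partner: 106.1 × $510 = $54,111.00
Senior associate: 91.0 × $345 = $31,395.00
Junior associate: 21.0 × $290 = $6,090.00
Subtotal: $31,065.00 + $54,111.00 + $31,395.00 + $6,090.00 = $122,661.00
Travel: 26.0 × ($290 ÷ 2) = 26.0 × $145.00 = $3,770.00
Total: $122,661.00 + $3,770.00 = $126,431.00

$126,431.00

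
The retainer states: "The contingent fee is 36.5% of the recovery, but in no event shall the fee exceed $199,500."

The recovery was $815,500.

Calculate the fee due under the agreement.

$199,500.00

36.5% of $815,500 = $297,657.50
That exceeds the $199,500 cap, so the fee is capped at $199,500.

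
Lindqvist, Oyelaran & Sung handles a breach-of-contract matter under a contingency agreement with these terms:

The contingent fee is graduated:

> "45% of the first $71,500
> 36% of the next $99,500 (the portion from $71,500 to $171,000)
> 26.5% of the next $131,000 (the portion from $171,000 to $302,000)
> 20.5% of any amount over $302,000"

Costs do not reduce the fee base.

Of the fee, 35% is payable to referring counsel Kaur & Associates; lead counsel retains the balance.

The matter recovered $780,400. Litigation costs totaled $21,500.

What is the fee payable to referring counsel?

Fee base is the gross recovery, $780,400; costs are reimbursed separately.
First $71,500 at 45% = $32,175.00
Next $99,500 at 36% = $35,820.00
Next $131,000 at 26.5% = $34,715.00
Remaining $478,400 at 20.5% = $98,072.00
Fee: $32,175.00 + $35,820.00 + $34,715.00 + $98,072.00 = $200,782.00
Referral share: 35% of $200,782.00 = $70,273.70; lead counsel retains $200,782.00 − $70,273.70 = $130,508.30.

$70,273.70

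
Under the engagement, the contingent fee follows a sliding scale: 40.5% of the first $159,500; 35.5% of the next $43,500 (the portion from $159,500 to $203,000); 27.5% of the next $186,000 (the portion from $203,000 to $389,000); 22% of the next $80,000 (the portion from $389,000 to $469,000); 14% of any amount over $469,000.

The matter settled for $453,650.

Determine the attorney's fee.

First $159,500 at 40.5% = $64,597.50
Next $43,500 at 35.5% = $15,442.50
Next $186,000 at 27.5% = $51,150.00
Remaining $64,650 at 22% = $14,223.00
Fee: $64,597.50 + $15,442.50 + $51,150.00 + $14,223.00 = $145,413.00

$145,413.00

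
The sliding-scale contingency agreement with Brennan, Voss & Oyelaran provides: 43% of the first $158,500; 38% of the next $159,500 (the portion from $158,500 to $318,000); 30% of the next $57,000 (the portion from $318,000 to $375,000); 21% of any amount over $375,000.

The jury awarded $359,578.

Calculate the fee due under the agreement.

First $158,500 at 43% = $68,155.00
Next $159,500 at 38% = $60,610.00
Remaining $41,578 at 30% = $12,473.40
Fee: $68,155.00 + $60,610.00 + $12,473.40 = $141,238.40

$141,238.40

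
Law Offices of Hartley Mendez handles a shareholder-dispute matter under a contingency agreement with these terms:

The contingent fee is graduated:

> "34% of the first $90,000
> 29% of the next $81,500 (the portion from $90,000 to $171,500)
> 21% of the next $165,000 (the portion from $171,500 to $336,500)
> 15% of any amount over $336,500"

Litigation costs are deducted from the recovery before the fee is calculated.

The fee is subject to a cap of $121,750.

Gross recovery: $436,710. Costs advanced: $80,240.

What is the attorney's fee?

Fee base (net of costs): $436,710 − $80,240 = $356,470
First $90,000 at 34% = $30,600.00
Next $81,500 at 29% = $23,635.00
Next $165,000 at 21% = $34,650.00
Remaining $19,970 at 15% = $2,995.50
Fee: $30,600.00 + $23,635.00 + $34,650.00 + $2,995.50 = $91,880.50
$91,880.50 is under the $121,750 cap.

$91,880.50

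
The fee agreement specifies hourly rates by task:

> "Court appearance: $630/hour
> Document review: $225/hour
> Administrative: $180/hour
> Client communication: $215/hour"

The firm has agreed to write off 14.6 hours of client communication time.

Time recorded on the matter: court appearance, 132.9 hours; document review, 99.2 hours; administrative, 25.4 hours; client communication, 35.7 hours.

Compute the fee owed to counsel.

$115,155.50

Court appearance: 132.9 × $630 = $83,727.00
Document review: 99.2 × $225 = $22,320.00
Administrative: 25.4 × $180 = $4,572.00
Client communication: 35.7 × $215 = $7,675.50
Subtotal: $118,294.50
Write-off: 14.6 × $215 = $3,139.00
Total: $118,294.50 − $3,139.00 = $115,155.50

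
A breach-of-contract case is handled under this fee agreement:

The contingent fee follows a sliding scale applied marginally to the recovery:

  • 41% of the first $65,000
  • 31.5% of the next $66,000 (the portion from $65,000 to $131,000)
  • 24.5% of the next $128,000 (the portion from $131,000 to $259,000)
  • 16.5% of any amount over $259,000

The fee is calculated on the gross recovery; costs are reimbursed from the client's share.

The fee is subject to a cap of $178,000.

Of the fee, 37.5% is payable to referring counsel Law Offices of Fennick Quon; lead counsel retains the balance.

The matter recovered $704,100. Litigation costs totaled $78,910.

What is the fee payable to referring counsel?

Fee base is the gross recovery, $704,100; costs are reimbursed separately.
First $65,000 at 41% = $26,650.00
Next $66,000 at 31.5% = $20,790.00
Next $128,000 at 24.5% = $31,360.00
Remaining $445,100 at 16.5% = $73,441.50
Fee: $26,650.00 + $20,790.00 + $31,360.00 + $73,441.50 = $152,241.50
$152,241.50 is under the $178,000 cap.
Referral share: 37.5% of $152,241.50 = $57,090.56; lead counsel retains $152,241.50 − $57,090.56 = $95,150.94.

$57,090.56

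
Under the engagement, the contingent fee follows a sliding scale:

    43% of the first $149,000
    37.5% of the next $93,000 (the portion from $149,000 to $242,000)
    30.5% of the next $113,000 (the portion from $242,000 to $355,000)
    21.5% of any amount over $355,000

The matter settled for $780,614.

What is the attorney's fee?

First $149,000 at 43% = $64,070.00
Next $93,000 at 37.5% = $34,875.00
Next $113,000 at 30.5% = $34,465.00
Remaining $425,614 at 21.5% = $91,507.01
Fee: $64,070.00 + $34,875.00 + $34,465.00 + $91,507.01 = $224,917.01

$224,917.01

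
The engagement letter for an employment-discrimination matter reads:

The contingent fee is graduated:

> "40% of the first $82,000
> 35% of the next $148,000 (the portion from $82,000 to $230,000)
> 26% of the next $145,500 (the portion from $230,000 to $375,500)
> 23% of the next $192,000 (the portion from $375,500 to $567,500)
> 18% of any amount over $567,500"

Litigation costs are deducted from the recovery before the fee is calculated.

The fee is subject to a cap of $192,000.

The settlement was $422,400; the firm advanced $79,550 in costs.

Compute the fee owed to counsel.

Fee base (net of costs): $422,400 − $79,550 = $342,850
First $82,000 at 40% = $32,800.00
Next $148,000 at 35% = $51,800.00
Remaining $112,850 at 26% = $29,341.00
Fee: $32,800.00 + $51,800.00 + $29,341.00 = $113,941.00
$113,941.00 is under the $192,000 cap.

$113,941.00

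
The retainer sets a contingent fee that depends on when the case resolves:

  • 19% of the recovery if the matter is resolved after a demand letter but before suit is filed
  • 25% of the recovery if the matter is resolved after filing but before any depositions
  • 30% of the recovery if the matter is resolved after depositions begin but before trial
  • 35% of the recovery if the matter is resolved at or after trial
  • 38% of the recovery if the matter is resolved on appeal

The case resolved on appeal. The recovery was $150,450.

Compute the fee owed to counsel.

$57,171.00

The matter resolved on appeal, so the 38% rate applies.
$150,450 × 38% = $57,171.00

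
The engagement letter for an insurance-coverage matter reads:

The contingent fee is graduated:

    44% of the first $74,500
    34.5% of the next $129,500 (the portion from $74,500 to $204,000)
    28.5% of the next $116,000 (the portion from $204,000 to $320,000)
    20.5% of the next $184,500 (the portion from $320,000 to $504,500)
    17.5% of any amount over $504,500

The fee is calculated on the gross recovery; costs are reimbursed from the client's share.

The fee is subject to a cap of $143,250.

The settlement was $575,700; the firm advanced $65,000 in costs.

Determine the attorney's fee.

Fee base is the gross recovery, $575,700; costs are reimbursed separately.
First $74,500 at 44% = $32,780.00
Next $129,500 at 34.5% = $44,677.50
Next $116,000 at 28.5% = $33,060.00
Next $184,500 at 20.5% = $37,822.50
Remaining $71,200 at 17.5% = $12,460.00
Fee: $32,780.00 + $44,677.50 + $33,060.00 + $37,822.50 + $12,460.00 = $160,800.00
$160,800.00 exceeds the $143,250 cap, so the fee is capped at $143,250.00.

$143,250.00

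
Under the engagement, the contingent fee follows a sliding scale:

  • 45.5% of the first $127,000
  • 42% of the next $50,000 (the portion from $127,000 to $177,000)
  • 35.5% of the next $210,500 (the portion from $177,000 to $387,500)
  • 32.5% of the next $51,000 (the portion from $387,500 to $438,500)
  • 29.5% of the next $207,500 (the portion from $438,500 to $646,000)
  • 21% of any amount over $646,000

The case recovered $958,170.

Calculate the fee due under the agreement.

$296,855.70

First $127,000 at 45.5% = $57,785.00
Next $50,000 at 42% = $21,000.00
Next $210,500 at 35.5% = $74,727.50
Next $51,000 at 32.5% = $16,575.00
Next $207,500 at 29.5% = $61,212.50
Remaining $312,170 at 21% = $65,555.70
Fee: $57,785.00 + $21,000.00 + $74,727.50 + $16,575.00 + $61,212.50 + $65,555.70 = $296,855.70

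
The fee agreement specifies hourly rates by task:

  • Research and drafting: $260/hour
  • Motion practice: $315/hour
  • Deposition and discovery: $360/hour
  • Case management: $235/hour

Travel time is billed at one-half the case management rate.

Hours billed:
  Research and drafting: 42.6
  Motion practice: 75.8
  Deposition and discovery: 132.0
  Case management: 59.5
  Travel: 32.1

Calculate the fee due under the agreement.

Research and drafting: 42.6 × $260 = $11,076.00
Motion practice: 75.8 × $315 = $23,877.00
Deposition and discovery: 132.0 × $360 = $47,520.00
Case management: 59.5 × $235 = $13,982.50
Subtotal: $11,076.00 + $23,877.00 + $47,520.00 + $13,982.50 = $96,455.50
Travel: 32.1 × ($235 ÷ 2) = 32.1 × $117.50 = $3,771.75
Total: $96,455.50 + $3,771.75 = $100,227.25

$100,227.25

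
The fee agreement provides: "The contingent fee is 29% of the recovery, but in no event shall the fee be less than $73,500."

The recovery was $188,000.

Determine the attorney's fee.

29% of $188,000 = $54,520.00
That is below the $73,500 minimum, so the minimum applies.

$73,500.00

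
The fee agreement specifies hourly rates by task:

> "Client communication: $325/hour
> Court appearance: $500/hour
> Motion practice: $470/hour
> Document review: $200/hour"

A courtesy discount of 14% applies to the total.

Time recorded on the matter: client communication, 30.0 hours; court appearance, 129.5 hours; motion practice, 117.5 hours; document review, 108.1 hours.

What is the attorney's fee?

Client communication: 30.0 × $325 = $9,750.00
Court appearance: 129.5 × $500 = $64,750.00
Motion practice: 117.5 × $470 = $55,225.00
Document review: 108.1 × $200 = $21,620.00
Subtotal: $151,345.00
Less 14% discount: −$21,188.30
Total: $151,345.00 − $21,188.30 = $130,156.70

$130,156.70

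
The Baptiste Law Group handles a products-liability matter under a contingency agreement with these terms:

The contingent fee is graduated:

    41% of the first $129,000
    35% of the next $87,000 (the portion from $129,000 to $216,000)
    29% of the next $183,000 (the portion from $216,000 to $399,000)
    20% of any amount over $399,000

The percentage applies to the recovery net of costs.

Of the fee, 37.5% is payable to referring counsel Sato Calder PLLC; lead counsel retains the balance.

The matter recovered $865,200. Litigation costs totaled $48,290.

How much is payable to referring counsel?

$82,497.00

Fee base (net of costs): $865,200 − $48,290 = $816,910
First $129,000 at 41% = $52,890.00
Next $87,000 at 35% = $30,450.00
Next $183,000 at 29% = $53,070.00
Remaining $417,910 at 20% = $83,582.00
Fee: $52,890.00 + $30,450.00 + $53,070.00 + $83,582.00 = $219,992.00
Referral share: 37.5% of $219,992.00 = $82,497.00; lead counsel retains $219,992.00 − $82,497.00 = $137,495.00.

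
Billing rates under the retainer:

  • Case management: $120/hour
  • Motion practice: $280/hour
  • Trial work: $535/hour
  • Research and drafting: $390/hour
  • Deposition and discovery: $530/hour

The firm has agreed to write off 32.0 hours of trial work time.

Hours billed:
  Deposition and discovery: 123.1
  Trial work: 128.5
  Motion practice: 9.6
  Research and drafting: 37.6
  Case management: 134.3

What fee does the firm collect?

Case management: 134.3 × $120 = $16,116.00
Motion practice: 9.6 × $280 = $2,688.00
Trial work: 128.5 × $535 = $68,747.50
Research and drafting: 37.6 × $390 = $14,664.00
Deposition and discovery: 123.1 × $530 = $65,243.00
Subtotal: $167,458.50
Write-off: 32.0 × $535 = $17,120.00
Total: $167,458.50 − $17,120.00 = $150,338.50

$150,338.50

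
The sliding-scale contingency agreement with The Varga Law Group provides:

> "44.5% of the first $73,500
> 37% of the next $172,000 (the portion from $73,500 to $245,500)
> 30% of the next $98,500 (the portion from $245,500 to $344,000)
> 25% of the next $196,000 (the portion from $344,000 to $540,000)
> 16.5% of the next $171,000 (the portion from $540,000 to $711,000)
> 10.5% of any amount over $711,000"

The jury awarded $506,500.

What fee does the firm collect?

$166,522.50

First $73,500 at 44.5% = $32,707.50
Next $172,000 at 37% = $63,640.00
Next $98,500 at 30% = $29,550.00
Remaining $162,500 at 25% = $40,625.00
Fee: $32,707.50 + $63,640.00 + $29,550.00 + $40,625.00 = $166,522.50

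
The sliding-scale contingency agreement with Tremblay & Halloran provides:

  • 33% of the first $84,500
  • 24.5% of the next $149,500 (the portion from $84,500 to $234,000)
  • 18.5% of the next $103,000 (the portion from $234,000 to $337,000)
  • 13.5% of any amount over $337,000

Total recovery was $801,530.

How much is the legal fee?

First $84,500 at 33% = $27,885.00
Next $149,500 at 24.5% = $36,627.50
Next $103,000 at 18.5% = $19,055.00
Remaining $464,530 at 13.5% = $62,711.55
Fee: $27,885.00 + $36,627.50 + $19,055.00 + $62,711.55 = $146,279.05

$146,279.05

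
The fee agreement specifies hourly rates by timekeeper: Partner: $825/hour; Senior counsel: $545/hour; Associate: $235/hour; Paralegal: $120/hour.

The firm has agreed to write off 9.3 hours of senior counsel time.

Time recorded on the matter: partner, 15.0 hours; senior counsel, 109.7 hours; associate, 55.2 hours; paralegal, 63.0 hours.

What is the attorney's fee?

$87,625.00

Partner: 15.0 × $825 = $12,375.00
Senior counsel: 109.7 × $545 = $59,786.50
Associate: 55.2 × $235 = $12,972.00
Paralegal: 63.0 × $120 = $7,560.00
Subtotal: $92,693.50
Write-off: 9.3 × $545 = $5,068.50
Total: $92,693.50 − $5,068.50 = $87,625.00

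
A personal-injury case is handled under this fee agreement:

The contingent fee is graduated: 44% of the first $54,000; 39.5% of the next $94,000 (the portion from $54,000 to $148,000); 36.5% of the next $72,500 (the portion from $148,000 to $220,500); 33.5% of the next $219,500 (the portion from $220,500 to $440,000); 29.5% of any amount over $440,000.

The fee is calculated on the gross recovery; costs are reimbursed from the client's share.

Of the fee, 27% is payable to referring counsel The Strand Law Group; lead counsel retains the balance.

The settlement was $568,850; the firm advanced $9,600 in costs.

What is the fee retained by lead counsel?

Fee base is the gross recovery, $568,850; costs are reimbursed separately.
First $54,000 at 44% = $23,760.00
Next $94,000 at 39.5% = $37,130.00
Next $72,500 at 36.5% = $26,462.50
Next $219,500 at 33.5% = $73,532.50
Remaining $128,850 at 29.5% = $38,010.75
Fee: $23,760.00 + $37,130.00 + $26,462.50 + $73,532.50 + $38,010.75 = $198,895.75
Referral share: 27% of $198,895.75 = $53,701.85; lead counsel retains $198,895.75 − $53,701.85 = $145,193.90.

$145,193.90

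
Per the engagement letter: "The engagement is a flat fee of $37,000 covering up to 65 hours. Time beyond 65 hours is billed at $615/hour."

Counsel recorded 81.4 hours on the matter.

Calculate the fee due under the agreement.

$47,086.00

Flat fee: $37,000.00
Excess hours: 81.4 − 65 = 16.4
Overrun: 16.4 × $615 = $10,086.00
Total: $37,000.00 + $10,086.00 = $47,086.00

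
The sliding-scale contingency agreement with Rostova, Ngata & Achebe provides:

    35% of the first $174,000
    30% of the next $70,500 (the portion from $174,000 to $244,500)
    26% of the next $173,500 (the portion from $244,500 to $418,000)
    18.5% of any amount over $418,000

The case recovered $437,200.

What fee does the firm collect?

$130,712.00

First $174,000 at 35% = $60,900.00
Next $70,500 at 30% = $21,150.00
Next $173,500 at 26% = $45,110.00
Remaining $19,200 at 18.5% = $3,552.00
Fee: $60,900.00 + $21,150.00 + $45,110.00 + $3,552.00 = $130,712.00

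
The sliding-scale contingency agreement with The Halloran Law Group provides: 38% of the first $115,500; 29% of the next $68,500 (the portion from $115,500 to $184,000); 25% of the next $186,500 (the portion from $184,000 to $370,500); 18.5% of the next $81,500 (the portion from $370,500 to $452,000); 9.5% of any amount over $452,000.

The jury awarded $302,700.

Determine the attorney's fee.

First $115,500 at 38% = $43,890.00
Next $68,500 at 29% = $19,865.00
Remaining $118,700 at 25% = $29,675.00
Fee: $43,890.00 + $19,865.00 + $29,675.00 = $93,430.00

$93,430.00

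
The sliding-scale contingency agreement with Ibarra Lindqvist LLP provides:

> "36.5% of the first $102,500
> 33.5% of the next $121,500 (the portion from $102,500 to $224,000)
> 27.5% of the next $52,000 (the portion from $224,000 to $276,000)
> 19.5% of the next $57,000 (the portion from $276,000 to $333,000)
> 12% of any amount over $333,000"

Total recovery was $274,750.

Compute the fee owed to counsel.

First $102,500 at 36.5% = $37,412.50
Next $121,500 at 33.5% = $40,702.50
Remaining $50,750 at 27.5% = $13,956.25
Fee: $37,412.50 + $40,702.50 + $13,956.25 = $92,071.25

$92,071.25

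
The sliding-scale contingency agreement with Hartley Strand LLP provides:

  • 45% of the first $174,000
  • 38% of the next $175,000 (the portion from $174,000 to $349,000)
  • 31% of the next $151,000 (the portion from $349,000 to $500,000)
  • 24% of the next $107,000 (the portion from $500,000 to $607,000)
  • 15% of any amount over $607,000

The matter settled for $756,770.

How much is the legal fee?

First $174,000 at 45% = $78,300.00
Next $175,000 at 38% = $66,500.00
Next $151,000 at 31% = $46,810.00
Next $107,000 at 24% = $25,680.00
Remaining $149,770 at 15% = $22,465.50
Fee: $78,300.00 + $66,500.00 + $46,810.00 + $25,680.00 + $22,465.50 = $239,755.50

$239,755.50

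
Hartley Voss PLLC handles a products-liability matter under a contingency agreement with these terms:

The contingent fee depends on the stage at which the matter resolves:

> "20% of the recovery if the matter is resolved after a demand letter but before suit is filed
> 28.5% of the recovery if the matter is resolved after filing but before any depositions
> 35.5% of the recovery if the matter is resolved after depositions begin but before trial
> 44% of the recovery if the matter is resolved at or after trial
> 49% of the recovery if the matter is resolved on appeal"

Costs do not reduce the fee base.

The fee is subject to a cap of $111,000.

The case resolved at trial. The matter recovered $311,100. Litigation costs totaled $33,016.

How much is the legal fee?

Fee base is the gross recovery, $311,100; costs are reimbursed separately.
The matter resolved at trial, so the 44% rate applies.
$311,100 × 44% = $136,884.00
$136,884.00 exceeds the $111,000 cap, so the fee is capped at $111,000.00.

$111,000.00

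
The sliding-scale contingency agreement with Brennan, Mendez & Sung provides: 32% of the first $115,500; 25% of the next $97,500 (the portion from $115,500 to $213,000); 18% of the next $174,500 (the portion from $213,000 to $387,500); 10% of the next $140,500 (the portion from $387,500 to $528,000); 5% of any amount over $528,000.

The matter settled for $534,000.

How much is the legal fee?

$107,095.00

First $115,500 at 32% = $36,960.00
Next $97,500 at 25% = $24,375.00
Next $174,500 at 18% = $31,410.00
Next $140,500 at 10% = $14,050.00
Remaining $6,000 at 5% = $300.00
Fee: $36,960.00 + $24,375.00 + $31,410.00 + $14,050.00 + $300.00 = $107,095.00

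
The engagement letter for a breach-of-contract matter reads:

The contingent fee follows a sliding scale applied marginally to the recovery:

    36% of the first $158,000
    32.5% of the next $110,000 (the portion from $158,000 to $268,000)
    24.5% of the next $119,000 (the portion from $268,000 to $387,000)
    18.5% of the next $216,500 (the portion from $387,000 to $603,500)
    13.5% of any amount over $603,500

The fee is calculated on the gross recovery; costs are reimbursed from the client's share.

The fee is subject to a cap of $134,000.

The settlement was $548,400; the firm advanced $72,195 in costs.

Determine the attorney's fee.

$134,000.00

Fee base is the gross recovery, $548,400; costs are reimbursed separately.
First $158,000 at 36% = $56,880.00
Next $110,000 at 32.5% = $35,750.00
Next $119,000 at 24.5% = $29,155.00
Remaining $161,400 at 18.5% = $29,859.00
Fee: $56,880.00 + $35,750.00 + $29,155.00 + $29,859.00 = $151,644.00
$151,644.00 exceeds the $134,000 cap, so the fee is capped at $134,000.00.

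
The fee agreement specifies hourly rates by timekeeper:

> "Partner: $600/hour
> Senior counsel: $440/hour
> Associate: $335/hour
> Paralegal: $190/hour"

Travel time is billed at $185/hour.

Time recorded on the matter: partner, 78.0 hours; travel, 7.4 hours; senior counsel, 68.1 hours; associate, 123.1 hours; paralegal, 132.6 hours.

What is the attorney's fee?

Partner: 78.0 × $600 = $46,800.00
Senior counsel: 68.1 × $440 = $29,964.00
Associate: 123.1 × $335 = $41,238.50
Paralegal: 132.6 × $190 = $25,194.00
Subtotal: $46,800.00 + $29,964.00 + $41,238.50 + $25,194.00 = $143,196.50
Travel: 7.4 × $185 = $1,369.00
Total: $143,196.50 + $1,369.00 = $144,565.50

$144,565.50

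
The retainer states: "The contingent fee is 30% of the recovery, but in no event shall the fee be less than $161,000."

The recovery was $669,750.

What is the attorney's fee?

$200,925.00

30% of $669,750 = $200,925.00
That exceeds the $161,000 minimum.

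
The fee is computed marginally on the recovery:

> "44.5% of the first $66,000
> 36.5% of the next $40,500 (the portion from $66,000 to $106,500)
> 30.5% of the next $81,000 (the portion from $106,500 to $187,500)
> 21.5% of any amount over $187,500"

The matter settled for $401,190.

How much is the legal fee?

$114,800.85

First $66,000 at 44.5% = $29,370.00
Next $40,500 at 36.5% = $14,782.50
Next $81,000 at 30.5% = $24,705.00
Remaining $213,690 at 21.5% = $45,943.35
Fee: $29,370.00 + $14,782.50 + $24,705.00 + $45,943.35 = $114,800.85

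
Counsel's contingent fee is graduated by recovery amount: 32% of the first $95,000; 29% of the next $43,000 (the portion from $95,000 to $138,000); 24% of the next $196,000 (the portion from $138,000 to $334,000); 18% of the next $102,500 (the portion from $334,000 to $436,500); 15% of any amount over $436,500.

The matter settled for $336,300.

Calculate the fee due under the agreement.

$90,324.00

First $95,000 at 32% = $30,400.00
Next $43,000 at 29% = $12,470.00
Next $196,000 at 24% = $47,040.00
Remaining $2,300 at 18% = $414.00
Fee: $30,400.00 + $12,470.00 + $47,040.00 + $414.00 = $90,324.00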